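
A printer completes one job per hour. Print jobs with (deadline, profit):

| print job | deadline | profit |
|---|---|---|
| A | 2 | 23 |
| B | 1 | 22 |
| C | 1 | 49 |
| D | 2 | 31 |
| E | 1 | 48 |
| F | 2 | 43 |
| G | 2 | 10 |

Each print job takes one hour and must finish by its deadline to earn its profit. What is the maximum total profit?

92

Sort by profit descending; place each in the latest free slot ≤ its deadline.
Profit order: C=49 E=48 F=43 D=31 A=23 B=22 G=10
Assign: C→slot 1, E skipped, F→slot 2, D skipped, A skipped, B skipped, G skipped.
Slots: [1:C] [2:F]
Profit = 49 + 43 = 92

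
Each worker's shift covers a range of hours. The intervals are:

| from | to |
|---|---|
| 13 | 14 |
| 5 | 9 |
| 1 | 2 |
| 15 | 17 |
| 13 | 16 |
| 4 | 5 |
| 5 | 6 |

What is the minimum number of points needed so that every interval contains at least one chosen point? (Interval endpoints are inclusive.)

4

By right end: [1,2]  [4,5]  [5,6]  [5,9]  [13,14]  [13,16]  [15,17]
[1,2] uncovered → point at 2; [4,5] uncovered → point at 5; [13,14] uncovered → point at 14; [15,17] uncovered → point at 17.
Points: 2, 5, 14, 17 (4 total).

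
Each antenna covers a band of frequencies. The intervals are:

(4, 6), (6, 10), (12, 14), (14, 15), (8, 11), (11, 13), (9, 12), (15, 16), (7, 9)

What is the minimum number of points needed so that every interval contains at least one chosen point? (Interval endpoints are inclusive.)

By right end: [4,6]  [7,9]  [6,10]  [8,11]  [9,12]  [11,13]  [12,14]  [14,15]  [15,16]
[4,6] uncovered → point at 6; [7,9] uncovered → point at 9; [11,13] uncovered → point at 13; [14,15] uncovered → point at 15.
Points: 6, 9, 13, 15 (4 total).

4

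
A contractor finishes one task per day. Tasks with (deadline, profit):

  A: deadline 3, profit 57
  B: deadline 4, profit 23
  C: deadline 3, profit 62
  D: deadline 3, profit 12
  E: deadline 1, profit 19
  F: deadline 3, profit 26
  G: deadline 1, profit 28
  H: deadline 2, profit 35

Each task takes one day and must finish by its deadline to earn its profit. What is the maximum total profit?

By profit: C(d3,62), A(d3,57), H(d2,35), G(d1,28), F(d3,26), B(d4,23), E(d1,19), D(d3,12)
C→slot 3; A→slot 2; H→slot 1; G skipped; F skipped; B→slot 4; E skipped; D skipped.
Profit = 35 + 57 + 62 + 23 = 177

177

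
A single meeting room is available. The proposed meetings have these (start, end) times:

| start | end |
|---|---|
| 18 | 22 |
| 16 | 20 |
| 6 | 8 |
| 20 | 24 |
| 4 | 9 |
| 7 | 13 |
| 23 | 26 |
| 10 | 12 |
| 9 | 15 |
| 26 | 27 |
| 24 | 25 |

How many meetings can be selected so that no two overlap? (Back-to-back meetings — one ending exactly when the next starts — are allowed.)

By end time: (6,8), (4,9), (10,12), (7,13), (9,15), (16,20), (18,22), (20,24), (24,25), (23,26), (26,27).
Pick (6,8); next start ≥ 8 → (10,12); next start ≥ 12 → (16,20); next start ≥ 20 → (20,24); next start ≥ 24 → (24,25); next start ≥ 25 → (26,27).
Selected 6 meetings.

6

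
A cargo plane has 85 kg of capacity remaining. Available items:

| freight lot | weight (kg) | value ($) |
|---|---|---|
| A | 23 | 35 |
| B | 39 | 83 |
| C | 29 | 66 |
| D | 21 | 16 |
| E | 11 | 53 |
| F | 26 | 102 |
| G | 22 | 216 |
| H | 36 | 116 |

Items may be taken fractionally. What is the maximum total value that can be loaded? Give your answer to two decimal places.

Order: G (216/22=9.82) > E (53/11=4.82) > F (102/26=3.92) > H (116/36=3.22) > C (66/29=2.28) > B (83/39=2.13) > A (35/23=1.52) > D (16/21=0.76)
Fill: take G (22 @ 216) → take E (11 @ 53) → take F (26 @ 102) → take 26/36 of H → 83.78; 85/85 used.
Total value = 454.78

454.78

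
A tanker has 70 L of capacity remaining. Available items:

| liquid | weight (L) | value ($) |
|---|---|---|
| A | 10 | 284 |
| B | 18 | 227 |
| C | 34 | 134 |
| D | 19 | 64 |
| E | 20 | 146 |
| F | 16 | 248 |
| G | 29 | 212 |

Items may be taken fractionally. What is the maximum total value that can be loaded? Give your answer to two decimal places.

949.07

Sort by value per unit weight and fill in that order.
Order: A (284/10=28.40) > F (248/16=15.50) > B (227/18=12.61) > G (212/29=7.31) > E (146/20=7.30) > C (134/34=3.94) > D (64/19=3.37)
Fill: take A (10 @ 284) → take F (16 @ 248) → take B (18 @ 227) → take 26/29 of G → 190.07; 70/70 used.
Total value = 949.07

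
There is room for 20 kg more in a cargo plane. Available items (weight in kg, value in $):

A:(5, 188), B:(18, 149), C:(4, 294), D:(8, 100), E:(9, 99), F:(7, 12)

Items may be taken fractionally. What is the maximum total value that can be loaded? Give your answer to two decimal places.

Sort by value per unit weight and fill in that order.
Ratios (sorted): C 73.50, A 37.60, D 12.50, E 11.00, B 8.28, F 1.71
take C (4 @ 294); take A (5 @ 188); take D (8 @ 100); take 3/9 of E → 33.00. Capacity used 20/20.
Total value = 615.00

615.00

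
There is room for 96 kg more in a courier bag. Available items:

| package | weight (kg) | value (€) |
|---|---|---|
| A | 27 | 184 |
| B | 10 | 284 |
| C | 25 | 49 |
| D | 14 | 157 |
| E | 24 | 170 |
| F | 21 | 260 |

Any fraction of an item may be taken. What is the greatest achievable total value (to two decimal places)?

1055.00

Greedy by value/weight ratio, highest first.
Order: B (284/10=28.40) > F (260/21=12.38) > D (157/14=11.21) > E (170/24=7.08) > A (184/27=6.81) > C (49/25=1.96)
Fill: take B (10 @ 284) → take F (21 @ 260) → take D (14 @ 157) → take E (24 @ 170) → take A (27 @ 184); 96/96 used.
Total value = 1055.00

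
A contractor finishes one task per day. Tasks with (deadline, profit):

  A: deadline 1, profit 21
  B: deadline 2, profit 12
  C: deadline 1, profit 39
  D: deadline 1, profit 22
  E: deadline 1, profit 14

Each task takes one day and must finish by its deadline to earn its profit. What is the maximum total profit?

51

Profit order: C=39 D=22 A=21 E=14 B=12
Assign: C→slot 1, D skipped, A skipped, E skipped, B→slot 2.
Slots: [1:C] [2:B]
Profit = 39 + 12 = 51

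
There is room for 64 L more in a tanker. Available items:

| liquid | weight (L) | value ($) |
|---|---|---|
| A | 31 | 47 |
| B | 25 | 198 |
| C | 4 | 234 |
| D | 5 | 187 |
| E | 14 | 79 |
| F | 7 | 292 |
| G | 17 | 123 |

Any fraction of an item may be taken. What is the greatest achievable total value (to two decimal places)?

1067.86

Greedy by value/weight ratio, highest first.
Order: C (234/4=58.50) > F (292/7=41.71) > D (187/5=37.40) > B (198/25=7.92) > G (123/17=7.24) > E (79/14=5.64) > A (47/31=1.52)
Fill: take C (4 @ 234) → take F (7 @ 292) → take D (5 @ 187) → take B (25 @ 198) → take G (17 @ 123) → take 6/14 of E → 33.86; 64/64 used.
Total value = 1067.86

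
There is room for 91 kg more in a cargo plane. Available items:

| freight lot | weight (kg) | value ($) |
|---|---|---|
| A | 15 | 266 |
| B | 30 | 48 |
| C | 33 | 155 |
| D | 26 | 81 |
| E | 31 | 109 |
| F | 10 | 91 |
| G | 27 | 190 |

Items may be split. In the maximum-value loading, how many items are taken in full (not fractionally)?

Order: A (266/15=17.73) > F (91/10=9.10) > G (190/27=7.04) > C (155/33=4.70) > E (109/31=3.52) > D (81/26=3.12) > B (48/30=1.60)
Fill: take A (15 @ 266) → take F (10 @ 91) → take G (27 @ 190) → take C (33 @ 155) → take 6/31 of E → 21.10; 91/91 used.
4 item(s) taken whole; one partial (take 6/31 of E).

4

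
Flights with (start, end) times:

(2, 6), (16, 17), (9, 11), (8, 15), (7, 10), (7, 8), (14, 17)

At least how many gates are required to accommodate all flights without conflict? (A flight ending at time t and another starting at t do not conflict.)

Events (time:±→running): 2:+→1 6:-→0 7:+→1 7:+→2 8:-→1 8:+→2 9:+→3 … peak 3.

3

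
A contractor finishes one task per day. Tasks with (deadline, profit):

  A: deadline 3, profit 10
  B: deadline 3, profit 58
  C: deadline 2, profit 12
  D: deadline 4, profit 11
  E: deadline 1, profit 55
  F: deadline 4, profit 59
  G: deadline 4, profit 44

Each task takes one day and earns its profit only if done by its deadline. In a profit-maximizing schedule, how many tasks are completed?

Take jobs in profit order; each goes to the latest open slot no later than its deadline.
Profit order: F=59 B=58 E=55 G=44 C=12 D=11 A=10
Assign: F→slot 4, B→slot 3, E→slot 1, G→slot 2, C skipped, D skipped, A skipped.
Slots: [1:E] [2:G] [3:B] [4:F]
4 of 7 scheduled.

4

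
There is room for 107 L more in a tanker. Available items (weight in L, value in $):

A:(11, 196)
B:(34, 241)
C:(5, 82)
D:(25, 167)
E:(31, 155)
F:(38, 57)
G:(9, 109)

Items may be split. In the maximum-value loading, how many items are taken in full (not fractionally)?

5

Greedy by value/weight ratio, highest first.
Ratios (sorted): A 17.82, C 16.40, G 12.11, B 7.09, D 6.68, E 5.00, F 1.50
take A (11 @ 196); take C (5 @ 82); take G (9 @ 109); take B (34 @ 241); take D (25 @ 167); take 23/31 of E → 115.00. Capacity used 107/107.
5 item(s) taken whole; one partial (take 23/31 of E).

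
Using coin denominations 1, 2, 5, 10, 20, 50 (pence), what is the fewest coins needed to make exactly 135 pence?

5

Use the largest denomination that fits, subtract, and repeat.
135 − 2×50→35 − 1×20→15 − 1×10→5 − 1×5→0
Total coins = 2 + 1 + 1 + 1 = 5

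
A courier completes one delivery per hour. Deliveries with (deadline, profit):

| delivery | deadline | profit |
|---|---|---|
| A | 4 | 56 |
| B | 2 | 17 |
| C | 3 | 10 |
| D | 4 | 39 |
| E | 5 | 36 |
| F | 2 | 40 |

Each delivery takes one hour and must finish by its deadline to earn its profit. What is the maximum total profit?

By profit: A(d4,56), F(d2,40), D(d4,39), E(d5,36), B(d2,17), C(d3,10)
A→slot 4; F→slot 2; D→slot 3; E→slot 5; B→slot 1; C skipped.
Profit = 17 + 40 + 39 + 56 + 36 = 188

188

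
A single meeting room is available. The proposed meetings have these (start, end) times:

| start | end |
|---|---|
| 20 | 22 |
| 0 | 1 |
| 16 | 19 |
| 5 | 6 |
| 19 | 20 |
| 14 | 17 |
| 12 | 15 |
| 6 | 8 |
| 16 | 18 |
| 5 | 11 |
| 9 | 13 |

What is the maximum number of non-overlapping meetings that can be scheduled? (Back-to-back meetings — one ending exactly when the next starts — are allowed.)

7

Greedy by earliest finish: after sorting by end time, pick each interval compatible with the last pick.
By end time: (0,1), (5,6), (6,8), (5,11), (9,13), (12,15), (14,17), (16,18), (16,19), (19,20), (20,22).
Pick (0,1); next start ≥ 1 → (5,6); next start ≥ 6 → (6,8); next start ≥ 8 → (9,13); next start ≥ 13 → (14,17); next start ≥ 17 → (19,20); next start ≥ 20 → (20,22).
Selected 7 meetings.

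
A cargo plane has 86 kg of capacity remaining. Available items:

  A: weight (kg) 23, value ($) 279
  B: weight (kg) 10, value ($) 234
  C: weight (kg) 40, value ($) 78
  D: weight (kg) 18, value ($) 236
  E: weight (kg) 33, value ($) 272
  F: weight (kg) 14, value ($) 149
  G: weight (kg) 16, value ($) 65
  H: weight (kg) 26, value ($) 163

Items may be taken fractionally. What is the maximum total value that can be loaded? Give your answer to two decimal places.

Order: B (234/10=23.40) > D (236/18=13.11) > A (279/23=12.13) > F (149/14=10.64) > E (272/33=8.24) > H (163/26=6.27) > G (65/16=4.06) > C (78/40=1.95)
Fill: take B (10 @ 234) → take D (18 @ 236) → take A (23 @ 279) → take F (14 @ 149) → take 21/33 of E → 173.09; 86/86 used.
Total value = 1071.09

1071.09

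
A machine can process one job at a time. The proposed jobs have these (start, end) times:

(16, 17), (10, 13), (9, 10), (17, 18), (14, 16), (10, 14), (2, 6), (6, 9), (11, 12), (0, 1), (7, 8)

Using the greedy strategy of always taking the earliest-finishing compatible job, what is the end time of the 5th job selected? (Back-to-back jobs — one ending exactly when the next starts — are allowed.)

Sorted by end: (0,1)  (2,6)  (7,8)  (6,9)  (9,10)  (11,12)  (10,13)  (10,14)  (14,16)  (16,17)  (17,18)
take (0,1); take (2,6); take (7,8); skip (6,9); take (9,10); take (11,12); skip (10,14); take (14,16); take (16,17); take (17,18).
Selected: (0,1) (2,6) (7,8) (9,10) (11,12) (14,16) (16,17) (17,18)

12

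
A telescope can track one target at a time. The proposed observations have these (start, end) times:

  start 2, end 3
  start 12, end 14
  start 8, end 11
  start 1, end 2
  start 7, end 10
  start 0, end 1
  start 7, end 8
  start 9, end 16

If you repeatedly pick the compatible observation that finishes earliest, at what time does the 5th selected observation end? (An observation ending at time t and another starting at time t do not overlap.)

11

Sort by end time and greedily take each interval whose start is ≥ the last chosen end.
Sorted by end: (0,1)  (1,2)  (2,3)  (7,8)  (7,10)  (8,11)  (12,14)  (9,16)
take (0,1); take (1,2); take (2,3); take (7,8); take (8,11); take (12,14).
Selected: (0,1) (1,2) (2,3) (7,8) (8,11) (12,14)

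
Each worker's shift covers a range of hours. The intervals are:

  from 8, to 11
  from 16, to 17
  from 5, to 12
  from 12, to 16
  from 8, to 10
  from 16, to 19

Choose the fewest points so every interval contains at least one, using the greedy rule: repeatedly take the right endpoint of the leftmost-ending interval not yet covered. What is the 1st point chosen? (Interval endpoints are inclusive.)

10

Sort by right endpoint; whenever an interval is uncovered, place a point at its right end.
By right end: [8,10]  [8,11]  [5,12]  [12,16]  [16,17]  [16,19]
[8,10] uncovered → point at 10; [12,16] uncovered → point at 16.
Points: 10, 16 (2 total).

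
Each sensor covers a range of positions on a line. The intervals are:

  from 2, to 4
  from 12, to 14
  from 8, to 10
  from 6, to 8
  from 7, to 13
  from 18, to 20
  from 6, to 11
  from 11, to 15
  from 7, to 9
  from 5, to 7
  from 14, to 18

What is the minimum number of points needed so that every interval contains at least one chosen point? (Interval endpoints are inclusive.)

5

Sort by right endpoint; whenever an interval is uncovered, place a point at its right end.
Sorted: [2,4] [5,7] [6,8] [7,9] [8,10] [6,11] [7,13] [12,14] [11,15] [14,18] [18,20]
{[2,4]} hit by 4; {[5,7],[6,8],[7,9]} hit by 7; {[8,10],[6,11],[7,13]} hit by 10; {[12,14],[11,15],[14,18]} hit by 14; {[18,20]} hit by 20.
Points: 4, 7, 10, 14, 20 (5 total).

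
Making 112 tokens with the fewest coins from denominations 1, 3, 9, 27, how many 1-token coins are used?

Greedy: take as many of the largest coin as possible, then repeat with the remainder.
112 − 4×27→4 − 1×3→1 − 1×1→0
Count of 1: 1

1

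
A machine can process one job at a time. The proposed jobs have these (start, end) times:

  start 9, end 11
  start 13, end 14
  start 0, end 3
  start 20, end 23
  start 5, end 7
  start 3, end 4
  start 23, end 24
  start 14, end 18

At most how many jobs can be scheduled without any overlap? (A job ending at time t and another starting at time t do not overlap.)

8

Sorted by end: (0,3)  (3,4)  (5,7)  (9,11)  (13,14)  (14,18)  (20,23)  (23,24)
take (0,3); take (3,4); take (5,7); take (9,11); take (13,14); take (14,18); take (20,23); take (23,24).
Selected 8 jobs.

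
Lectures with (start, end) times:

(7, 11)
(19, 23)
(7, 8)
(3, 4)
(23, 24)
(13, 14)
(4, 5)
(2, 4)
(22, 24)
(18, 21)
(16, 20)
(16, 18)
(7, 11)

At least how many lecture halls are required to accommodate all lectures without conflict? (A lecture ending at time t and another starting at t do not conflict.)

Events (time:±→running): 2:+→1 3:+→2 4:-→1 4:-→0 4:+→1 5:-→0 7:+→1 7:+→2 7:+→3 … peak 3.

3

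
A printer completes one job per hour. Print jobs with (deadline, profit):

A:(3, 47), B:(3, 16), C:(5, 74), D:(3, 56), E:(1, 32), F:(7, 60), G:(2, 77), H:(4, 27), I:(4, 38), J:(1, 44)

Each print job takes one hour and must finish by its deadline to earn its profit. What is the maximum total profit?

Profit order: G=77 C=74 F=60 D=56 A=47 J=44 I=38 E=32 H=27 B=16
Assign: G→slot 2, C→slot 5, F→slot 7, D→slot 3, A→slot 1, J skipped, I→slot 4, E skipped, H skipped, B skipped.
Slots: [1:A] [2:G] [3:D] [4:I] [5:C] [7:F]
Profit = 47 + 77 + 56 + 38 + 74 + 60 = 352

352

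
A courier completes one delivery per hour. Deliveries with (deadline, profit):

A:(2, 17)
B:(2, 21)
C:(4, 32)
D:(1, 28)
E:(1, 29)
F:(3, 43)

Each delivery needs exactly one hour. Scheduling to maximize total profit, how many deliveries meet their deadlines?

4

Profit order: F=43 C=32 E=29 D=28 B=21 A=17
Assign: F→slot 3, C→slot 4, E→slot 1, D skipped, B→slot 2, A skipped.
Slots: [1:E] [2:B] [3:F] [4:C]
4 of 6 scheduled.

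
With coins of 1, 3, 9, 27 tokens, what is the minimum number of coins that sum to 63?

Use the largest denomination that fits, subtract, and repeat.
63 − 2×27→9 − 1×9→0
Total coins = 2 + 1 = 3

3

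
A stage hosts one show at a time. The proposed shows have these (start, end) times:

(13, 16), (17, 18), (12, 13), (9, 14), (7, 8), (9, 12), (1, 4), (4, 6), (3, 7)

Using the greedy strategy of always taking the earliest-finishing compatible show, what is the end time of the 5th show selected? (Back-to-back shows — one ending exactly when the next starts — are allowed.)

Greedy by earliest finish: after sorting by end time, pick each interval compatible with the last pick.
Sorted by end: (1,4)  (4,6)  (3,7)  (7,8)  (9,12)  (12,13)  (9,14)  (13,16)  (17,18)
take (1,4); take (4,6); take (7,8); take (9,12); take (12,13); take (13,16); take (17,18).
Selected: (1,4) (4,6) (7,8) (9,12) (12,13) (13,16) (17,18)

13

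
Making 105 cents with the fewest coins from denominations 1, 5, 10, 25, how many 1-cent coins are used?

Use the largest denomination that fits, subtract, and repeat.
105 − 4×25→5 − 1×5→0
Count of 1: 0

0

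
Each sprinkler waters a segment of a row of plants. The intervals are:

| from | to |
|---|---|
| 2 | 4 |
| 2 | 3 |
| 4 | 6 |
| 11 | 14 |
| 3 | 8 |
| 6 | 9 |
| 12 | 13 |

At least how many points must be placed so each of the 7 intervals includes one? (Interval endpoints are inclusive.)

3

Sorted: [2,3] [2,4] [4,6] [3,8] [6,9] [12,13] [11,14]
{[2,3],[2,4]} hit by 3; {[4,6],[3,8],[6,9]} hit by 6; {[12,13],[11,14]} hit by 13.
Points: 3, 6, 13 (3 total).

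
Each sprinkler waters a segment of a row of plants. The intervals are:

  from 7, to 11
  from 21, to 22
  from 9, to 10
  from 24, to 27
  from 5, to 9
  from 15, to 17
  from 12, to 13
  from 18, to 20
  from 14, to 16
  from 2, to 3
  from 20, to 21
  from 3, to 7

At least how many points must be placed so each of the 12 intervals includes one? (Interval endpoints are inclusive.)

Sort by right endpoint; whenever an interval is uncovered, place a point at its right end.
By right end: [2,3]  [3,7]  [5,9]  [9,10]  [7,11]  [12,13]  [14,16]  [15,17]  [18,20]  [20,21]  [21,22]  [24,27]
[2,3] uncovered → point at 3; [5,9] uncovered → point at 9; [12,13] uncovered → point at 13; [14,16] uncovered → point at 16; [18,20] uncovered → point at 20; [21,22] uncovered → point at 22; [24,27] uncovered → point at 27.
Points: 3, 9, 13, 16, 20, 22, 27 (7 total).

7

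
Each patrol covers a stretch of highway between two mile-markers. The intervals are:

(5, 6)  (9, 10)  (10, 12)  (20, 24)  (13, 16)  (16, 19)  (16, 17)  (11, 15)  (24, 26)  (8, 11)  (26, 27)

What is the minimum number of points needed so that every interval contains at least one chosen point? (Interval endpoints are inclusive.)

6

Sort by right endpoint; whenever an interval is uncovered, place a point at its right end.
By right end: [5,6]  [9,10]  [8,11]  [10,12]  [11,15]  [13,16]  [16,17]  [16,19]  [20,24]  [24,26]  [26,27]
[5,6] uncovered → point at 6; [9,10] uncovered → point at 10; [11,15] uncovered → point at 15; [16,17] uncovered → point at 17; [20,24] uncovered → point at 24; [26,27] uncovered → point at 27.
Points: 6, 10, 15, 17, 24, 27 (6 total).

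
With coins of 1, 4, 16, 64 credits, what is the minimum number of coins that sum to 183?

Greedy: take as many of the largest coin as possible, then repeat with the remainder.
183 = 2×64 + 3×16 + 1×4 + 3×1
Total coins = 2 + 3 + 1 + 3 = 9

9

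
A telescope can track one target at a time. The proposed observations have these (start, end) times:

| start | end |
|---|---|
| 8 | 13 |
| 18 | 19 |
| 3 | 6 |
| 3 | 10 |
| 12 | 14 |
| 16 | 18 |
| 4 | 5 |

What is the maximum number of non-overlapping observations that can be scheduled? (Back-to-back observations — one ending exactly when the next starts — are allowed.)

4

By end time: (4,5), (3,6), (3,10), (8,13), (12,14), (16,18), (18,19).
Pick (4,5); next start ≥ 5 → (8,13); next start ≥ 13 → (16,18); next start ≥ 18 → (18,19).
Selected 4 observations.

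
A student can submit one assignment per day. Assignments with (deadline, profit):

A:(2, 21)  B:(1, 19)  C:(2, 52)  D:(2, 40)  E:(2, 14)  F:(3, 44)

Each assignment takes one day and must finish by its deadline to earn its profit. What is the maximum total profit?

By profit: C(d2,52), F(d3,44), D(d2,40), A(d2,21), B(d1,19), E(d2,14)
C→slot 2; F→slot 3; D→slot 1; A skipped; B skipped; E skipped.
Profit = 40 + 52 + 44 = 136

136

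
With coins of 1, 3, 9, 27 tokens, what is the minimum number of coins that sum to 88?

6

Use the largest denomination that fits, subtract, and repeat.
88 − 3×27→7 − 2×3→1 − 1×1→0
Total coins = 3 + 2 + 1 = 6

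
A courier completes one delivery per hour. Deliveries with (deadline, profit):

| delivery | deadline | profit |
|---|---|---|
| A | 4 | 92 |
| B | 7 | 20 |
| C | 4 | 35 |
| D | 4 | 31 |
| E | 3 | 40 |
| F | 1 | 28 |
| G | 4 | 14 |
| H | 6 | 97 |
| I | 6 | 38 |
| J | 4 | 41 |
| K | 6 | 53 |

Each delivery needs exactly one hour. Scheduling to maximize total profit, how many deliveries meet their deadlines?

7

Profit order: H=97 A=92 K=53 J=41 E=40 I=38 C=35 D=31 F=28 B=20 G=14
Assign: H→slot 6, A→slot 4, K→slot 5, J→slot 3, E→slot 2, I→slot 1, C skipped, D skipped, F skipped, B→slot 7, G skipped.
Slots: [1:I] [2:E] [3:J] [4:A] [5:K] [6:H] [7:B]
7 of 11 scheduled.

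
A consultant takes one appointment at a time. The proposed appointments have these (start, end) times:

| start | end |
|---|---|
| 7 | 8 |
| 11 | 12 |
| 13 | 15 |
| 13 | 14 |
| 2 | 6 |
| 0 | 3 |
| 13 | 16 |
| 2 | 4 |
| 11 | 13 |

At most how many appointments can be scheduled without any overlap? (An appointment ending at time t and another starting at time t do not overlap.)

Sort by end time and greedily take each interval whose start is ≥ the last chosen end.
Sorted by end: (0,3)  (2,4)  (2,6)  (7,8)  (11,12)  (11,13)  (13,14)  (13,15)  (13,16)
take (0,3); take (7,8); take (11,12); skip (11,13); take (13,14).
Selected 4 appointments.

4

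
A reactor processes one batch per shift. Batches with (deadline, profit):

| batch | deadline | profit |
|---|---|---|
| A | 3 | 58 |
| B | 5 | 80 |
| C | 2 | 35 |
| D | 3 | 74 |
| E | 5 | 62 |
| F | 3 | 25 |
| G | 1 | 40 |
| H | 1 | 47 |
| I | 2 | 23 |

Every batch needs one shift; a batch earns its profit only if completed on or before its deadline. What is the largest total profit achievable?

Profit order: B=80 D=74 E=62 A=58 H=47 G=40 C=35 F=25 I=23
Assign: B→slot 5, D→slot 3, E→slot 4, A→slot 2, H→slot 1, G skipped, C skipped, F skipped, I skipped.
Slots: [1:H] [2:A] [3:D] [4:E] [5:B]
Profit = 47 + 58 + 74 + 62 + 80 = 321

321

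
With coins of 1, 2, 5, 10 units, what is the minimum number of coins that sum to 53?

Greedy: take as many of the largest coin as possible, then repeat with the remainder.
53 = 5×10 + 1×2 + 1×1
Total coins = 5 + 1 + 1 = 7

7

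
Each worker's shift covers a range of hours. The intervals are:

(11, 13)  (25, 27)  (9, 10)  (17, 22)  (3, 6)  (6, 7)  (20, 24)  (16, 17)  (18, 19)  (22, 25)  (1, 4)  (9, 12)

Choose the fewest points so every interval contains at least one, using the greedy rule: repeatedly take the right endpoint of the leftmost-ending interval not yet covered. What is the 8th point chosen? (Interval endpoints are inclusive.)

27

Process intervals by earliest right end; each time one isn't hit yet, stab at its right endpoint.
By right end: [1,4]  [3,6]  [6,7]  [9,10]  [9,12]  [11,13]  [16,17]  [18,19]  [17,22]  [20,24]  [22,25]  [25,27]
[1,4] uncovered → point at 4; [6,7] uncovered → point at 7; [9,10] uncovered → point at 10; [11,13] uncovered → point at 13; [16,17] uncovered → point at 17; [18,19] uncovered → point at 19; [20,24] uncovered → point at 24; [25,27] uncovered → point at 27.
Points: 4, 7, 10, 13, 17, 19, 24, 27 (8 total).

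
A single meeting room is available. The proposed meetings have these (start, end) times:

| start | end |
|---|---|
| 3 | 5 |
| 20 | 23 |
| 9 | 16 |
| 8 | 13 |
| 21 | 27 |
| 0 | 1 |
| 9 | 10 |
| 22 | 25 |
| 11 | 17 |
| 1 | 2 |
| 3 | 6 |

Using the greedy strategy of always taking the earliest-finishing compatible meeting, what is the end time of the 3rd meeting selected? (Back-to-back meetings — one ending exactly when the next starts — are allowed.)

5

By end time: (0,1), (1,2), (3,5), (3,6), (9,10), (8,13), (9,16), (11,17), (20,23), (22,25), (21,27).
Pick (0,1); next start ≥ 1 → (1,2); next start ≥ 2 → (3,5); next start ≥ 5 → (9,10); next start ≥ 10 → (11,17); next start ≥ 17 → (20,23).
Selected: (0,1) (1,2) (3,5) (9,10) (11,17) (20,23)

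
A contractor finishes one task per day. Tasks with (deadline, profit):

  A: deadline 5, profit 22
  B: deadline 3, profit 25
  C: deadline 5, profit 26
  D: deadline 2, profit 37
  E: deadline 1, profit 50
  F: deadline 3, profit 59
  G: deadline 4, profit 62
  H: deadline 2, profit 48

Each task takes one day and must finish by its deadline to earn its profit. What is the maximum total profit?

245

Sort by profit descending; place each in the latest free slot ≤ its deadline.
Profit order: G=62 F=59 E=50 H=48 D=37 C=26 B=25 A=22
Assign: G→slot 4, F→slot 3, E→slot 1, H→slot 2, D skipped, C→slot 5, B skipped, A skipped.
Slots: [1:E] [2:H] [3:F] [4:G] [5:C]
Profit = 50 + 48 + 59 + 62 + 26 = 245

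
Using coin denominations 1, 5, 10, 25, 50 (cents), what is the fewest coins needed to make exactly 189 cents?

Greedy: take as many of the largest coin as possible, then repeat with the remainder.
189 − 3×50→39 − 1×25→14 − 1×10→4 − 4×1→0
Total coins = 3 + 1 + 1 + 4 = 9

9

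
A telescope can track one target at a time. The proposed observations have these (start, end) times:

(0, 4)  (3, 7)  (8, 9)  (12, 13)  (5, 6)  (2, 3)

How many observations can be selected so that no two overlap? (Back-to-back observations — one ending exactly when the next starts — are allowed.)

4

Order by finish time; keep every interval that doesn't clash with the previous kept one.
By end time: (2,3), (0,4), (5,6), (3,7), (8,9), (12,13).
Pick (2,3); next start ≥ 3 → (5,6); next start ≥ 6 → (8,9); next start ≥ 9 → (12,13).
Selected 4 observations.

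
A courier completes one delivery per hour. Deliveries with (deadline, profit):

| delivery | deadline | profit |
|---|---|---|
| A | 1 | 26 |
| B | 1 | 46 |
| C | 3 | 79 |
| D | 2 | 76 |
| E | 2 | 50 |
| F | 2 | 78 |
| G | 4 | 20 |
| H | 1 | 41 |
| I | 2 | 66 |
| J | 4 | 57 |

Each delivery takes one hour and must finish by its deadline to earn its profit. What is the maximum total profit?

290

By profit: C(d3,79), F(d2,78), D(d2,76), I(d2,66), J(d4,57), E(d2,50), B(d1,46), H(d1,41), A(d1,26), G(d4,20)
C→slot 3; F→slot 2; D→slot 1; I skipped; J→slot 4; E skipped; B skipped; H skipped; A skipped; G skipped.
Profit = 76 + 78 + 79 + 57 = 290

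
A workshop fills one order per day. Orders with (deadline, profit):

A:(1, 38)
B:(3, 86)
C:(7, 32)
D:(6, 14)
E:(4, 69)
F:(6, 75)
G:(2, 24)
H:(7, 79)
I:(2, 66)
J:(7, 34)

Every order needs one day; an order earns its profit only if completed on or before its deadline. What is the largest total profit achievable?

447

Take jobs in profit order; each goes to the latest open slot no later than its deadline.
By profit: B(d3,86), H(d7,79), F(d6,75), E(d4,69), I(d2,66), A(d1,38), J(d7,34), C(d7,32), G(d2,24), D(d6,14)
B→slot 3; H→slot 7; F→slot 6; E→slot 4; I→slot 2; A→slot 1; J→slot 5; C skipped; G skipped; D skipped.
Profit = 38 + 66 + 86 + 69 + 34 + 75 + 79 = 447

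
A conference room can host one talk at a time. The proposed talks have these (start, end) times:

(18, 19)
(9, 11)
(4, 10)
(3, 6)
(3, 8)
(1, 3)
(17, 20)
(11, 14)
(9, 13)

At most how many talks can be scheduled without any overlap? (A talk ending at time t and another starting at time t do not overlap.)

5

Greedy by earliest finish: after sorting by end time, pick each interval compatible with the last pick.
By end time: (1,3), (3,6), (3,8), (4,10), (9,11), (9,13), (11,14), (18,19), (17,20).
Pick (1,3); next start ≥ 3 → (3,6); next start ≥ 6 → (9,11); next start ≥ 11 → (11,14); next start ≥ 14 → (18,19).
Selected 5 talks.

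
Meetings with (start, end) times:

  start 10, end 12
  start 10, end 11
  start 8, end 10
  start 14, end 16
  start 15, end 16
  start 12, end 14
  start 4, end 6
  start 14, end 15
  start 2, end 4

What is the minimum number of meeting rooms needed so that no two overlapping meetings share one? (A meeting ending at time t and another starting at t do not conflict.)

The answer is the maximum number of intervals overlapping at any instant.
Events (time:±→running): 2:+→1 4:-→0 4:+→1 6:-→0 8:+→1 10:-→0 10:+→1 10:+→2 … peak 2.

2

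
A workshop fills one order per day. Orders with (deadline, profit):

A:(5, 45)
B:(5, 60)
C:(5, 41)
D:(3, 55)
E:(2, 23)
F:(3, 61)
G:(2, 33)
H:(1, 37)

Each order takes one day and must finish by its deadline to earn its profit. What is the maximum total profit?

262

By profit: F(d3,61), B(d5,60), D(d3,55), A(d5,45), C(d5,41), H(d1,37), G(d2,33), E(d2,23)
F→slot 3; B→slot 5; D→slot 2; A→slot 4; C→slot 1; H skipped; G skipped; E skipped.
Profit = 41 + 55 + 61 + 45 + 60 = 262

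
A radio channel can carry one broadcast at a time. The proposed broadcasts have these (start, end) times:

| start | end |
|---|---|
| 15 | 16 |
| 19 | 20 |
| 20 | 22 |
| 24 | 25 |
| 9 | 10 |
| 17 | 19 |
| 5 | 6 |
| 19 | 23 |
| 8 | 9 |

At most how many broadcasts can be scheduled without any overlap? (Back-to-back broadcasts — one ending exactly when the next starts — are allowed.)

Greedy by earliest finish: after sorting by end time, pick each interval compatible with the last pick.
By end time: (5,6), (8,9), (9,10), (15,16), (17,19), (19,20), (20,22), (19,23), (24,25).
Pick (5,6); next start ≥ 6 → (8,9); next start ≥ 9 → (9,10); next start ≥ 10 → (15,16); next start ≥ 16 → (17,19); next start ≥ 19 → (19,20); next start ≥ 20 → (20,22); next start ≥ 22 → (24,25).
Selected 8 broadcasts.

8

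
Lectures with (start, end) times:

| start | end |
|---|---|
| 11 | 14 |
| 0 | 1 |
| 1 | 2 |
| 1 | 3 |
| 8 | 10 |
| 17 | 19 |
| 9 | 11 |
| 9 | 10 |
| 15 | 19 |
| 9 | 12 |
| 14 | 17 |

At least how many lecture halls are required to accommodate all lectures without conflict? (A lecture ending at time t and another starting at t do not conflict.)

Events (time:±→running): 0:+→1 1:-→0 1:+→1 1:+→2 2:-→1 3:-→0 8:+→1 9:+→2 9:+→3 9:+→4 … peak 4.

4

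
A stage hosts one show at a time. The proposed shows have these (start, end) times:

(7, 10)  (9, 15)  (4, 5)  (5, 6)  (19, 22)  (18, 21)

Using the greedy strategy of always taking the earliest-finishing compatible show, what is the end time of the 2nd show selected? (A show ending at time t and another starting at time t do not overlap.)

Greedy by earliest finish: after sorting by end time, pick each interval compatible with the last pick.
Sorted by end: (4,5)  (5,6)  (7,10)  (9,15)  (18,21)  (19,22)
take (4,5); take (5,6); take (7,10); skip (9,15); take (18,21); skip (19,22).
Selected: (4,5) (5,6) (7,10) (18,21)

6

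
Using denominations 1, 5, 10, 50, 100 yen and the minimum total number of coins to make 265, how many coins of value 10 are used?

1

Use the largest denomination that fits, subtract, and repeat.
265 − 2×100→65 − 1×50→15 − 1×10→5 − 1×5→0
Count of 10: 1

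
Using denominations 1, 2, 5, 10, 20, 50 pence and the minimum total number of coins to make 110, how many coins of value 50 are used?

110 = 2×50 + 1×10
Count of 50: 2

2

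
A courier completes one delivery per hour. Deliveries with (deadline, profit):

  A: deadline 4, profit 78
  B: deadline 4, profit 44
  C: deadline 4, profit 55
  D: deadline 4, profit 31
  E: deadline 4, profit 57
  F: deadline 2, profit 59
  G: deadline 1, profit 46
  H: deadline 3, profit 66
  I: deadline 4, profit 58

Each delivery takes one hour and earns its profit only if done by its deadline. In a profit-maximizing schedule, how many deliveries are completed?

4

Take jobs in profit order; each goes to the latest open slot no later than its deadline.
By profit: A(d4,78), H(d3,66), F(d2,59), I(d4,58), E(d4,57), C(d4,55), G(d1,46), B(d4,44), D(d4,31)
A→slot 4; H→slot 3; F→slot 2; I→slot 1; E skipped; C skipped; G skipped; B skipped; D skipped.
4 of 9 scheduled.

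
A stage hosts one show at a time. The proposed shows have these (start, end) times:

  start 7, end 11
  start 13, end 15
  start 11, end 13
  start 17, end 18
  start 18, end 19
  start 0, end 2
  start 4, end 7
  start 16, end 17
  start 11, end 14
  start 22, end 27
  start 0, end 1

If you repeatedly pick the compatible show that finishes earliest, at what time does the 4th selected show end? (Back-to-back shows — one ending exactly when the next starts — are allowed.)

Order by finish time; keep every interval that doesn't clash with the previous kept one.
By end time: (0,1), (0,2), (4,7), (7,11), (11,13), (11,14), (13,15), (16,17), (17,18), (18,19), (22,27).
Pick (0,1); next start ≥ 1 → (4,7); next start ≥ 7 → (7,11); next start ≥ 11 → (11,13); next start ≥ 13 → (13,15); next start ≥ 15 → (16,17); next start ≥ 17 → (17,18); next start ≥ 18 → (18,19); next start ≥ 19 → (22,27).
Selected: (0,1) (4,7) (7,11) (11,13) (13,15) (16,17) (17,18) (18,19) (22,27)

13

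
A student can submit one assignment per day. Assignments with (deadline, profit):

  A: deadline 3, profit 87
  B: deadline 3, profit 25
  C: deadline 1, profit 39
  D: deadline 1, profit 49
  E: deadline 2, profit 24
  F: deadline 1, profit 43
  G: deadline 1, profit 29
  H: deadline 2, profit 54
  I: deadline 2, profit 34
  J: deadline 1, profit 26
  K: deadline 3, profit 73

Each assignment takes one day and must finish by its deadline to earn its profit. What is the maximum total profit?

Sort by profit descending; place each in the latest free slot ≤ its deadline.
Profit order: A=87 K=73 H=54 D=49 F=43 C=39 I=34 G=29 J=26 B=25 E=24
Assign: A→slot 3, K→slot 2, H→slot 1, D skipped, F skipped, C skipped, I skipped, G skipped, J skipped, B skipped, E skipped.
Slots: [1:H] [2:K] [3:A]
Profit = 54 + 73 + 87 = 214

214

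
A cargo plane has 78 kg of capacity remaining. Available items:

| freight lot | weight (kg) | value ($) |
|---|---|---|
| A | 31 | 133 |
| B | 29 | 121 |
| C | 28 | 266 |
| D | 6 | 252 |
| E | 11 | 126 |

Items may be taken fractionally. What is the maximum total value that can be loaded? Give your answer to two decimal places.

Greedy by value/weight ratio, highest first.
Order: D (252/6=42.00) > E (126/11=11.45) > C (266/28=9.50) > A (133/31=4.29) > B (121/29=4.17)
Fill: take D (6 @ 252) → take E (11 @ 126) → take C (28 @ 266) → take A (31 @ 133) → take 2/29 of B → 8.34; 78/78 used.
Total value = 785.34

785.34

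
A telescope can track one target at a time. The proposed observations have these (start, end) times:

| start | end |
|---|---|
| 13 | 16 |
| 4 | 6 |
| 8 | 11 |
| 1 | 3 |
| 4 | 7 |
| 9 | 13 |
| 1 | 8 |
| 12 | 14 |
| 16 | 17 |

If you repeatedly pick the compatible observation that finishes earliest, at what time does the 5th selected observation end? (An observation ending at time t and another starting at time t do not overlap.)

By end time: (1,3), (4,6), (4,7), (1,8), (8,11), (9,13), (12,14), (13,16), (16,17).
Pick (1,3); next start ≥ 3 → (4,6); next start ≥ 6 → (8,11); next start ≥ 11 → (12,14); next start ≥ 14 → (16,17).
Selected: (1,3) (4,6) (8,11) (12,14) (16,17)

17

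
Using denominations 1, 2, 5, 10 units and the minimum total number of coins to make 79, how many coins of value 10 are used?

79 − 7×10→9 − 1×5→4 − 2×2→0
Count of 10: 7

7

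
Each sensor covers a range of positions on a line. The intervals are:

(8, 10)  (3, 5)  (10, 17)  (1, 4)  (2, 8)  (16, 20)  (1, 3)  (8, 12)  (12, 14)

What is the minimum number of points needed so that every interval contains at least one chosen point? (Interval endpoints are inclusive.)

Process intervals by earliest right end; each time one isn't hit yet, stab at its right endpoint.
Sorted: [1,3] [1,4] [3,5] [2,8] [8,10] [8,12] [12,14] [10,17] [16,20]
{[1,3],[1,4],[3,5],[2,8]} hit by 3; {[8,10],[8,12]} hit by 10; {[12,14],[10,17]} hit by 14; {[16,20]} hit by 20.
Points: 3, 10, 14, 20 (4 total).

4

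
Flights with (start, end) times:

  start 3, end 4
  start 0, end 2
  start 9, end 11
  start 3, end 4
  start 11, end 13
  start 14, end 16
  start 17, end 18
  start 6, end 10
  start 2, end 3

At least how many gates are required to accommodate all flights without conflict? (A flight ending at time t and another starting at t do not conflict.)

2

Count concurrent intervals with a sweep; the peak is the room count.
Events (time:±→running): 0:+→1 2:-→0 2:+→1 3:-→0 3:+→1 3:+→2 … peak 2.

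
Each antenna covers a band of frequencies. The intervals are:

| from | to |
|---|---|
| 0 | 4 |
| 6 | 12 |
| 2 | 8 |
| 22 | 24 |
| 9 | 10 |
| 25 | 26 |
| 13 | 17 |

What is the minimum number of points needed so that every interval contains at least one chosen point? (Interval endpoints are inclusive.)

5

Sort by right endpoint; whenever an interval is uncovered, place a point at its right end.
Sorted: [0,4] [2,8] [9,10] [6,12] [13,17] [22,24] [25,26]
{[0,4],[2,8]} hit by 4; {[9,10],[6,12]} hit by 10; {[13,17]} hit by 17; {[22,24]} hit by 24; {[25,26]} hit by 26.
Points: 4, 10, 17, 24, 26 (5 total).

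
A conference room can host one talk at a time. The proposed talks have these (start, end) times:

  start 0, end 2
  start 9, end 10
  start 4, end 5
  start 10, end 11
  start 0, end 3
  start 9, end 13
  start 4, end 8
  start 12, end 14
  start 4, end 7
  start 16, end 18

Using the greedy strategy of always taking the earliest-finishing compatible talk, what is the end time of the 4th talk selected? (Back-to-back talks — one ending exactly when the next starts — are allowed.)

11

By end time: (0,2), (0,3), (4,5), (4,7), (4,8), (9,10), (10,11), (9,13), (12,14), (16,18).
Pick (0,2); next start ≥ 2 → (4,5); next start ≥ 5 → (9,10); next start ≥ 10 → (10,11); next start ≥ 11 → (12,14); next start ≥ 14 → (16,18).
Selected: (0,2) (4,5) (9,10) (10,11) (12,14) (16,18)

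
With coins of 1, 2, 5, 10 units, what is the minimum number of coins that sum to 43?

43 − 4×10→3 − 1×2→1 − 1×1→0
Total coins = 4 + 1 + 1 = 6

6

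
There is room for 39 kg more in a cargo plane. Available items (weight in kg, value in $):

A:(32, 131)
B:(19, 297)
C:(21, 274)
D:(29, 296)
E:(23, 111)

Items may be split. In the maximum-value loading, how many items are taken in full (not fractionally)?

Order: B (297/19=15.63) > C (274/21=13.05) > D (296/29=10.21) > E (111/23=4.83) > A (131/32=4.09)
Fill: take B (19 @ 297) → take 20/21 of C → 260.95; 39/39 used.
1 item(s) taken whole; one partial (take 20/21 of C).

1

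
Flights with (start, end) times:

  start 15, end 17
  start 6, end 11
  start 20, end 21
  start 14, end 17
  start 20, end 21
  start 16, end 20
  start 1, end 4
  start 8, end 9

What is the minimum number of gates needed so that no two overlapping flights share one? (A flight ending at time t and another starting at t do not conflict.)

3

Count concurrent intervals with a sweep; the peak is the room count.
Events (time:±→running): 1:+→1 4:-→0 6:+→1 8:+→2 9:-→1 11:-→0 14:+→1 15:+→2 16:+→3 … peak 3.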